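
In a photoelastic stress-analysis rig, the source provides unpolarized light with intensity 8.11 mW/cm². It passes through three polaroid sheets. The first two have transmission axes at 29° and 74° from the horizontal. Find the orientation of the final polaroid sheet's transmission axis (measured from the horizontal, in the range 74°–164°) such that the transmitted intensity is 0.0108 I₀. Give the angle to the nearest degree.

θ ≈ 152°

Unpolarized light through the first polarizer → I₁ = ½ I₀, now polarized at 29°.
I₂ = I₁ cos²(74° − 29°) = 0.5 I₀ · cos²(45°) = 0.25 I₀.
Need I₃/I₀ = 0.0108, so cos²(θ − 74°) = 0.0108 / 0.25 = 0.0432.
θ − 74° = arccos(√0.0432) = 78.0°, giving θ ≈ 74 + 78.0 = 152.0°.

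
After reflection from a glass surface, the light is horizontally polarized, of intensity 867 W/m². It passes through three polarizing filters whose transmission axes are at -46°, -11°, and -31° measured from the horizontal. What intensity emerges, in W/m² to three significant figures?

I ≈ 248 W/m²

By Malus's law, I₁ = 867 W/m² · cos²(46°) = 418.4 W/m².
I₂ = I₁ · cos²(35°) = 418.4 · 0.671 = 280.7 W/m².
I₃ = I₂ · cos²(20°) = 280.7 · 0.883 = 247.9 W/m².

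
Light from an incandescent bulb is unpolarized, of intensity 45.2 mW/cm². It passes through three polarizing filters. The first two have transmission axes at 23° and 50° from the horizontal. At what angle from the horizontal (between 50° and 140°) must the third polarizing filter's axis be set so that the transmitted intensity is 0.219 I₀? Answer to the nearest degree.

θ ≈ 92°

Unpolarized light through the first polarizer → I₁ = ½ I₀, now polarized at 23°.
I₂ = I₁ cos²(50° − 23°) = 0.5 I₀ · cos²(27°) = 0.3969 I₀.
Need I₃/I₀ = 0.219, so cos²(θ − 50°) = 0.219 / 0.3969 = 0.5517.
θ − 50° = arccos(√0.5517) = 42.0°, giving θ ≈ 50 + 42.0 = 92.0°.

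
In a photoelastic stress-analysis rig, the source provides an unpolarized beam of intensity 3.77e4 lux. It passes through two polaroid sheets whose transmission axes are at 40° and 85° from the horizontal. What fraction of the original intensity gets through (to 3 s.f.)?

I/I₀ ≈ 0.250

Unpolarized light through the first polarizer → I₁ = 3.77e4 lux/2 = 1.885e+04 lux, polarized at 40°.
I₂ = I₁ · cos²(45°) = 1.885e+04 · 0.5 = 9425 lux.
Transmitted fraction = 0.25.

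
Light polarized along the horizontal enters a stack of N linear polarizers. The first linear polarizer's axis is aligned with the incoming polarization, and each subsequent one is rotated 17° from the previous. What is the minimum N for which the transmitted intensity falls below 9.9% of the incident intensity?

First polarizer is aligned with the polarization: full transmission.
Each further stage multiplies by cos²(17°) = 0.9145.
After N polarizers: T = 0.9145^(N−1). Require T < 0.099 ⇒ N−1 > ln(0.099)/ln(0.9145) = 25.88, so N−1 ≥ 26 and N = 27.
Check: N=27 gives T = 0.09795 < 0.099; N=26 gives T = 0.1071.

N = 27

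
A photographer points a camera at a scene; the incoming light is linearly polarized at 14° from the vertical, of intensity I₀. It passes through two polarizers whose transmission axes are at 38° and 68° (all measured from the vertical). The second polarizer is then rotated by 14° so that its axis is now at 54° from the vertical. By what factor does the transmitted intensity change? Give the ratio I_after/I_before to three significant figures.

Before rotation:
By Malus's law, I₁ = I₀ cos²(38° − 14°) = I₀ cos²(24°) = 0.8346 I₀.
I₂ = I₁ cos²(68° − 38°) = 0.8346 I₀ · cos²(30°) = 0.6259 I₀.
After rotation:
I₁ = I₀ cos²(38° − 14°) = I₀ cos²(24°) = 0.8346 I₀.
I₂ = I₁ cos²(54° − 38°) = 0.8346 I₀ · cos²(16°) = 0.7712 I₀.
Ratio = 0.7712 / 0.6259 = 1.232.

I_new/I_old ≈ 1.23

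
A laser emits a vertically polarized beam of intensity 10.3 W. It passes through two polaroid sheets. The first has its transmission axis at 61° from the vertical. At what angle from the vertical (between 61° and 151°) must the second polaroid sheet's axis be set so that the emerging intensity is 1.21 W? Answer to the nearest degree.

By Malus's law, I₁ = I₀ cos²(61° − 0°) = I₀ cos²(61°) = 0.235 I₀.
Target fraction: 1.21 / 10.3 W = 0.1175 of I₀.
Need I₂/I₀ = 0.1175, so cos²(θ − 61°) = 0.1175 / 0.235 = 0.4998.
θ − 61° = arccos(√0.4998) = 45.0°, giving θ ≈ 61 + 45.0 = 106.0°.

θ ≈ 106°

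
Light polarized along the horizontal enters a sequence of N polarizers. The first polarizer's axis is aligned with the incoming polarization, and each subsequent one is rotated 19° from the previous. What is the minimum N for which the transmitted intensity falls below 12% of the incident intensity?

First polarizer is aligned with the polarization: full transmission.
Each further stage multiplies by cos²(19°) = 0.894.
After N polarizers: T = 0.894^(N−1). Require T < 0.12 ⇒ N−1 > ln(0.12)/ln(0.894) = 18.92, so N−1 ≥ 19 and N = 20.
Check: N=20 gives T = 0.119 < 0.12; N=19 gives T = 0.1331.

N = 20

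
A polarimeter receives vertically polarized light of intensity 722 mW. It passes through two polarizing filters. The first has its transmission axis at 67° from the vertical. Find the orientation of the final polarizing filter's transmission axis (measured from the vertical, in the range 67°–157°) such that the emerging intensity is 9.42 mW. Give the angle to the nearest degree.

θ ≈ 140°

I₁ = I₀ cos²(67° − 0°) = I₀ cos²(67°) = 0.1527 I₀.
Target fraction: 9.42 / 722 mW = 0.01305 of I₀.
Need I₂/I₀ = 0.01305, so cos²(θ − 67°) = 0.01305 / 0.1527 = 0.08546.
θ − 67° = arccos(√0.08546) = 73.0°, giving θ ≈ 67 + 73.0 = 140.0°.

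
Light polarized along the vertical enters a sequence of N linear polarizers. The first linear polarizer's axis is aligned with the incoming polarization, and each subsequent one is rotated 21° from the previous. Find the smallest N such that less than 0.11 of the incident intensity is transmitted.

N = 18

First polarizer is aligned with the polarization: full transmission.
Each further stage multiplies by cos²(21°) = 0.8716.
After N polarizers: T = 0.8716^(N−1). Require T < 0.11 ⇒ N−1 > ln(0.11)/ln(0.8716) = 16.06, so N−1 ≥ 17 and N = 18.
Check: N=18 gives T = 0.09664 < 0.11; N=17 gives T = 0.1109.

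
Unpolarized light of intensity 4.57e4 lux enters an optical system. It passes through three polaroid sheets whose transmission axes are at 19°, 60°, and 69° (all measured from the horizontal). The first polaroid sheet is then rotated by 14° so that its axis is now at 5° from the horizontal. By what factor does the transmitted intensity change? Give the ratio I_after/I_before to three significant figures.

Before rotation:
Unpolarized light through the first polarizer → I₁ = ½ I₀, now polarized at 19°.
I₂ = I₁ cos²(60° − 19°) = 0.5 I₀ · cos²(41°) = 0.2848 I₀.
I₃ = I₂ cos²(69° − 60°) = 0.2848 I₀ · cos²(9°) = 0.2778 I₀.
After rotation:
Unpolarized light through the first polarizer → I₁ = ½ I₀, now polarized at 5°.
I₂ = I₁ cos²(60° − 5°) = 0.5 I₀ · cos²(55°) = 0.1645 I₀.
I₃ = I₂ cos²(69° − 60°) = 0.1645 I₀ · cos²(9°) = 0.1605 I₀.
Ratio = 0.1605 / 0.2778 = 0.5776.

I_new/I_old ≈ 0.578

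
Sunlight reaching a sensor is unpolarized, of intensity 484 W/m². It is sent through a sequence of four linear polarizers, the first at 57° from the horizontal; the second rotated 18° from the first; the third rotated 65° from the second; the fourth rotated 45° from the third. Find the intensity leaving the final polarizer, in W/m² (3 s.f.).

Unpolarized light through the first polarizer → I₁ = 484 W/m²/2 = 242 W/m², polarized at 57°.
I₂ = I₁ · cos²(18°) = 242 · 0.9045 = 218.9 W/m².
I₃ = I₂ · cos²(65°) = 218.9 · 0.1786 = 39.1 W/m².
I₄ = I₃ · cos²(45°) = 39.1 · 0.5 = 19.55 W/m².

I ≈ 19.5 W/m²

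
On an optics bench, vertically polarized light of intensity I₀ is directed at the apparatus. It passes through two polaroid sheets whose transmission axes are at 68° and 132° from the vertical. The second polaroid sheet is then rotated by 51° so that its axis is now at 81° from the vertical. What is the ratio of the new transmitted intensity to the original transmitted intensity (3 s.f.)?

I_new/I_old ≈ 4.94

Before rotation:
By Malus's law, I₁ = I₀ cos²(68° − 0°) = I₀ cos²(68°) = 0.1403 I₀.
I₂ = I₁ cos²(132° − 68°) = 0.1403 I₀ · cos²(64°) = 0.02697 I₀.
After rotation:
I₁ = I₀ cos²(68° − 0°) = I₀ cos²(68°) = 0.1403 I₀.
I₂ = I₁ cos²(81° − 68°) = 0.1403 I₀ · cos²(13°) = 0.1332 I₀.
Ratio = 0.1332 / 0.02697 = 4.94.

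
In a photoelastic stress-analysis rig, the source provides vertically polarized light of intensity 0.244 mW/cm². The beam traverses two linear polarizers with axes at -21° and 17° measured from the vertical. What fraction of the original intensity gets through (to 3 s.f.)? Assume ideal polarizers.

By Malus's law, I₁ = 0.244 mW/cm² · cos²(21°) = 0.2127 mW/cm².
I₂ = I₁ · cos²(38°) = 0.2127 · 0.621 = 0.1321 mW/cm².
Transmitted fraction = 0.5412.

I/I₀ ≈ 0.541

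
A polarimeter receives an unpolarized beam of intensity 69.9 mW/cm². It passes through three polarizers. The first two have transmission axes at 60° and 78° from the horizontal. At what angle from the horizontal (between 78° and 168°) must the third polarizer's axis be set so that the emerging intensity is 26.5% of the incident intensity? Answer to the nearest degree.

θ ≈ 118°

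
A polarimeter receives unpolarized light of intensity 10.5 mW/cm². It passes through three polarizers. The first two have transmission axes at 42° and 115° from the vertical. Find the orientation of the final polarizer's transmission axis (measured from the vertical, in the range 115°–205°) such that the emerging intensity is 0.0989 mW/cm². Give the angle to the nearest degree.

Unpolarized light through the first polarizer → I₁ = ½ I₀, now polarized at 42°.
I₂ = I₁ cos²(115° − 42°) = 0.5 I₀ · cos²(73°) = 0.04274 I₀.
Target fraction: 0.0989 / 10.5 mW/cm² = 0.009419 of I₀.
Need I₃/I₀ = 0.009419, so cos²(θ − 115°) = 0.009419 / 0.04274 = 0.2204.
θ − 115° = arccos(√0.2204) = 62.0°, giving θ ≈ 115 + 62.0 = 177.0°.

θ ≈ 177°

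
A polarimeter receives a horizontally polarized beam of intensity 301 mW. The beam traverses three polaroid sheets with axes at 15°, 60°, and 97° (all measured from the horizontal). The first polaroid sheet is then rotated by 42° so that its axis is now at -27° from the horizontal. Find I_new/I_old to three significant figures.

Before rotation:
By Malus's law, I₁ = I₀ cos²(15° − 0°) = I₀ cos²(15°) = 0.933 I₀.
I₂ = I₁ cos²(60° − 15°) = 0.933 I₀ · cos²(45°) = 0.4665 I₀.
I₃ = I₂ cos²(97° − 60°) = 0.4665 I₀ · cos²(37°) = 0.2975 I₀.
After rotation:
I₁ = I₀ cos²(-27° − 0°) = I₀ cos²(27°) = 0.7939 I₀.
I₂ = I₁ cos²(60° + 27°) = 0.7939 I₀ · cos²(87°) = 0.002175 I₀.
I₃ = I₂ cos²(97° − 60°) = 0.002175 I₀ · cos²(37°) = 0.001387 I₀.
Ratio = 0.001387 / 0.2975 = 0.004661.

I_new/I_old ≈ 0.00466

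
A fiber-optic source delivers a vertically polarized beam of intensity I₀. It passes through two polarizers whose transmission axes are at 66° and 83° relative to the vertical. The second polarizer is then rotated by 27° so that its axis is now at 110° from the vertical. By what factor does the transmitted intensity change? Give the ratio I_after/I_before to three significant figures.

Before rotation:
I₁ = I₀ cos²(66° − 0°) = I₀ cos²(66°) = 0.1654 I₀.
I₂ = I₁ cos²(83° − 66°) = 0.1654 I₀ · cos²(17°) = 0.1513 I₀.
After rotation:
I₁ = I₀ cos²(66° − 0°) = I₀ cos²(66°) = 0.1654 I₀.
I₂ = I₁ cos²(110° − 66°) = 0.1654 I₀ · cos²(44°) = 0.0856 I₀.
Ratio = 0.0856 / 0.1513 = 0.5658.

I_new/I_old ≈ 0.566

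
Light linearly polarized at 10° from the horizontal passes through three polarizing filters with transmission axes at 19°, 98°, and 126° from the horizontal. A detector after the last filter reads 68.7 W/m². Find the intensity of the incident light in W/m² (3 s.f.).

I₀ ≈ 2480 W/m²

By Malus's law, I₁ = I₀ cos²(19° − 10°) = I₀ cos²(9°) = 0.9755 I₀.
I₂ = I₁ cos²(98° − 19°) = 0.9755 I₀ · cos²(79°) = 0.03552 I₀.
I₃ = I₂ cos²(126° − 98°) = 0.03552 I₀ · cos²(28°) = 0.02769 I₀.
So 68.7 W/m² = 0.02769 I₀, giving I₀ = 68.7/0.02769 = 2481 W/m².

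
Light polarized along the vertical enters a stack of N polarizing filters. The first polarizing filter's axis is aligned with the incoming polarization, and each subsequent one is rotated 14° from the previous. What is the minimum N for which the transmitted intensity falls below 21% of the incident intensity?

First polarizer is aligned with the polarization: full transmission.
Each further stage multiplies by cos²(14°) = 0.9415.
After N polarizers: T = 0.9415^(N−1). Require T < 0.21 ⇒ N−1 > ln(0.21)/ln(0.9415) = 25.88, so N−1 ≥ 26 and N = 27.
Check: N=27 gives T = 0.2085 < 0.21; N=26 gives T = 0.2214.

N = 27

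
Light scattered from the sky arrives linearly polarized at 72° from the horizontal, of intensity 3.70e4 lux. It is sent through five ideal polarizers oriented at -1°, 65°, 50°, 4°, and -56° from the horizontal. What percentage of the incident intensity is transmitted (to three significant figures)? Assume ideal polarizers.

I₁ = 3.70e4 lux · cos²(73°) = 3163 lux.
I₂ = I₁ · cos²(66°) = 3163 · 0.1654 = 523.2 lux.
I₃ = I₂ · cos²(15°) = 523.2 · 0.933 = 488.2 lux.
I₄ = I₃ · cos²(46°) = 488.2 · 0.4826 = 235.6 lux.
I₅ = I₄ · cos²(60°) = 235.6 · 0.25 = 58.89 lux.
That is 0.1592% of the incident intensity.

≈ 0.159%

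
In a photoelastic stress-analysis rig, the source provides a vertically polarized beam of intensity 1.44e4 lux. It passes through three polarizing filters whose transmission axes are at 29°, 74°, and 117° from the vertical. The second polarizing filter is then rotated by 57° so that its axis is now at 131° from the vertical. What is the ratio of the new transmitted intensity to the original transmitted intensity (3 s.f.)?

I_new/I_old ≈ 0.152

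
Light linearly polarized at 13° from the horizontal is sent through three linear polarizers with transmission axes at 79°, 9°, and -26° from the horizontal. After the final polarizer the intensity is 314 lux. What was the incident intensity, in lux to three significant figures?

I₁ = I₀ cos²(79° − 13°) = I₀ cos²(66°) = 0.1654 I₀.
I₂ = I₁ cos²(9° − 79°) = 0.1654 I₀ · cos²(70°) = 0.01935 I₀.
I₃ = I₂ cos²(-26° − 9°) = 0.01935 I₀ · cos²(35°) = 0.01299 I₀.
So 314 lux = 0.01299 I₀, giving I₀ = 314/0.01299 = 2.418e+04 lux.

I₀ ≈ 2.42e4 lux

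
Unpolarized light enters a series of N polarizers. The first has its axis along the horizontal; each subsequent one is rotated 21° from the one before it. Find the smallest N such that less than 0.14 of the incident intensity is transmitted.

First polarizer halves the unpolarized light: factor 1/2.
Each further stage multiplies by cos²(21°) = 0.8716.
After N polarizers: T = 0.5·0.8716^(N−1). Require T < 0.14 ⇒ N−1 > ln(0.14/0.5)/ln(0.8716) = 9.26, so N−1 ≥ 10 and N = 11.
Check: N=11 gives T = 0.1265 < 0.14; N=10 gives T = 0.1451.

N = 11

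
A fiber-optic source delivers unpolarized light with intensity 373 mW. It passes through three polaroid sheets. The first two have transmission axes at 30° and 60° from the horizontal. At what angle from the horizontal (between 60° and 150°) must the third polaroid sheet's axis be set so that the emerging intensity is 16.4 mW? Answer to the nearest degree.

θ ≈ 130°

Unpolarized light through the first polarizer → I₁ = ½ I₀, now polarized at 30°.
I₂ = I₁ cos²(60° − 30°) = 0.5 I₀ · cos²(30°) = 0.375 I₀.
Target fraction: 16.4 / 373 mW = 0.04397 of I₀.
Need I₃/I₀ = 0.04397, so cos²(θ − 60°) = 0.04397 / 0.375 = 0.1172.
θ − 60° = arccos(√0.1172) = 70.0°, giving θ ≈ 60 + 70.0 = 130.0°.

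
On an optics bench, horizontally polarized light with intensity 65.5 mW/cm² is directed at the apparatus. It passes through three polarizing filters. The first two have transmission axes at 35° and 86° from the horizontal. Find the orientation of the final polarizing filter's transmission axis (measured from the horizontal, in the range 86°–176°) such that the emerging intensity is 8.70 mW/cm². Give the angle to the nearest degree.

θ ≈ 131°

By Malus's law, I₁ = I₀ cos²(35° − 0°) = I₀ cos²(35°) = 0.671 I₀.
I₂ = I₁ cos²(86° − 35°) = 0.671 I₀ · cos²(51°) = 0.2657 I₀.
Target fraction: 8.70 / 65.5 mW/cm² = 0.1328 of I₀.
Need I₃/I₀ = 0.1328, so cos²(θ − 86°) = 0.1328 / 0.2657 = 0.4998.
θ − 86° = arccos(√0.4998) = 45.0°, giving θ ≈ 86 + 45.0 = 131.0°.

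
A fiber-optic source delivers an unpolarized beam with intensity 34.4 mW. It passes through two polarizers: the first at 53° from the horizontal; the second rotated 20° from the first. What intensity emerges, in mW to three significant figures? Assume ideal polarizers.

I ≈ 15.2 mW

Unpolarized light through the first polarizer → I₁ = 34.4 mW/2 = 17.2 mW, polarized at 53°.
I₂ = I₁ · cos²(20°) = 17.2 · 0.883 = 15.19 mW.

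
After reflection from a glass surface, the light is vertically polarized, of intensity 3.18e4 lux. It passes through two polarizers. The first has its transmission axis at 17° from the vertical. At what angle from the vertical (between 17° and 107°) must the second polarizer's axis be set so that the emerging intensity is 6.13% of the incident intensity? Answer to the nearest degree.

θ ≈ 92°

I₁ = I₀ cos²(17° − 0°) = I₀ cos²(17°) = 0.9145 I₀.
Need I₂/I₀ = 0.0613, so cos²(θ − 17°) = 0.0613 / 0.9145 = 0.06703.
θ − 17° = arccos(√0.06703) = 75.0°, giving θ ≈ 17 + 75.0 = 92.0°.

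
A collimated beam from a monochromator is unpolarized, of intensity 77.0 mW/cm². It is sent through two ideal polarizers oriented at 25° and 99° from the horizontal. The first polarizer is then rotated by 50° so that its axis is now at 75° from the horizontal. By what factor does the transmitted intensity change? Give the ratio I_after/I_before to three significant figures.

Before rotation:
Unpolarized light through the first polarizer → I₁ = ½ I₀, now polarized at 25°.
I₂ = I₁ cos²(99° − 25°) = 0.5 I₀ · cos²(74°) = 0.03799 I₀.
After rotation:
Unpolarized light through the first polarizer → I₁ = ½ I₀, now polarized at 75°.
I₂ = I₁ cos²(99° − 75°) = 0.5 I₀ · cos²(24°) = 0.4173 I₀.
Ratio = 0.4173 / 0.03799 = 10.98.

I_new/I_old ≈ 11.0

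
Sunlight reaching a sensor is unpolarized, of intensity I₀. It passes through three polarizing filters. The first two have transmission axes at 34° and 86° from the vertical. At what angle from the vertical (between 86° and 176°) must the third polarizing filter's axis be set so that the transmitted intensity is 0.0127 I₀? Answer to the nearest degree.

θ ≈ 161°

Unpolarized light through the first polarizer → I₁ = ½ I₀, now polarized at 34°.
I₂ = I₁ cos²(86° − 34°) = 0.5 I₀ · cos²(52°) = 0.1895 I₀.
Need I₃/I₀ = 0.0127, so cos²(θ − 86°) = 0.0127 / 0.1895 = 0.06701.
θ − 86° = arccos(√0.06701) = 75.0°, giving θ ≈ 86 + 75.0 = 161.0°.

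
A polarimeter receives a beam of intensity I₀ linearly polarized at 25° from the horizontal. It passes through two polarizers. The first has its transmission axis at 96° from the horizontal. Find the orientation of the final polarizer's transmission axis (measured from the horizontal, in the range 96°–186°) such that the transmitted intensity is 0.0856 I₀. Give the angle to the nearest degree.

θ ≈ 122°

I₁ = I₀ cos²(96° − 25°) = I₀ cos²(71°) = 0.106 I₀.
Need I₂/I₀ = 0.0856, so cos²(θ − 96°) = 0.0856 / 0.106 = 0.8076.
θ − 96° = arccos(√0.8076) = 26.0°, giving θ ≈ 96 + 26.0 = 122.0°.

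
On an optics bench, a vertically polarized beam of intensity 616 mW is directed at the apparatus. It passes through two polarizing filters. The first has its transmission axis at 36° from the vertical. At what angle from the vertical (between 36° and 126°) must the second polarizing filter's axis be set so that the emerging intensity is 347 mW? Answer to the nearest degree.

θ ≈ 58°

I₁ = I₀ cos²(36° − 0°) = I₀ cos²(36°) = 0.6545 I₀.
Target fraction: 347 / 616 mW = 0.5633 of I₀.
Need I₂/I₀ = 0.5633, so cos²(θ − 36°) = 0.5633 / 0.6545 = 0.8607.
θ − 36° = arccos(√0.8607) = 21.9°, giving θ ≈ 36 + 21.9 = 57.9°.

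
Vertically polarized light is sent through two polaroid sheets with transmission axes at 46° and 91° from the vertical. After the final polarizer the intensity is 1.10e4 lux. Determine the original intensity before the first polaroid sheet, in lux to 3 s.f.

I₁ = I₀ cos²(46° − 0°) = I₀ cos²(46°) = 0.4826 I₀.
I₂ = I₁ cos²(91° − 46°) = 0.4826 I₀ · cos²(45°) = 0.2413 I₀.
So 1.10e4 lux = 0.2413 I₀, giving I₀ = 1.10e4/0.2413 = 4.559e+04 lux.

I₀ ≈ 4.56e4 lux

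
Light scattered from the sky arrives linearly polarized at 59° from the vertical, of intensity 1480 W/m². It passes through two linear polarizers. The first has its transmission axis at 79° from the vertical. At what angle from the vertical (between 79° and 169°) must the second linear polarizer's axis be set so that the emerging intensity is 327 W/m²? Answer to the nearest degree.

I₁ = I₀ cos²(79° − 59°) = I₀ cos²(20°) = 0.883 I₀.
Target fraction: 327 / 1480 W/m² = 0.2209 of I₀.
Need I₂/I₀ = 0.2209, so cos²(θ − 79°) = 0.2209 / 0.883 = 0.2502.
θ − 79° = arccos(√0.2502) = 60.0°, giving θ ≈ 79 + 60.0 = 139.0°.

θ ≈ 139°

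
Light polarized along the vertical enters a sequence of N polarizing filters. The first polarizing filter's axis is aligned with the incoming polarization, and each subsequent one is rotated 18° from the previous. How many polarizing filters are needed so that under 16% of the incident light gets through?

N = 20

First polarizer is aligned with the polarization: full transmission.
Each further stage multiplies by cos²(18°) = 0.9045.
After N polarizers: T = 0.9045^(N−1). Require T < 0.16 ⇒ N−1 > ln(0.16)/ln(0.9045) = 18.26, so N−1 ≥ 19 and N = 20.
Check: N=20 gives T = 0.1485 < 0.16; N=19 gives T = 0.1642.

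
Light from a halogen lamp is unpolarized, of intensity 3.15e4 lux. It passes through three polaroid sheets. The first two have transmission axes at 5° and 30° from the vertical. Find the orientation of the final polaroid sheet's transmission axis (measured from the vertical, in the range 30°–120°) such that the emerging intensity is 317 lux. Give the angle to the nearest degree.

θ ≈ 111°

Unpolarized light through the first polarizer → I₁ = ½ I₀, now polarized at 5°.
I₂ = I₁ cos²(30° − 5°) = 0.5 I₀ · cos²(25°) = 0.4107 I₀.
Target fraction: 317 / 3.15e4 lux = 0.01006 of I₀.
Need I₃/I₀ = 0.01006, so cos²(θ − 30°) = 0.01006 / 0.4107 = 0.0245.
θ − 30° = arccos(√0.0245) = 81.0°, giving θ ≈ 30 + 81.0 = 111.0°.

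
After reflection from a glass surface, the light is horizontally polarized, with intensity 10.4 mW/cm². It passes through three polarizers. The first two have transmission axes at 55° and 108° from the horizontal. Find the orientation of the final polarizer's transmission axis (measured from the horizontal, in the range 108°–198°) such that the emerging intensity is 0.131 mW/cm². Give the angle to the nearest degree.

θ ≈ 179°

By Malus's law, I₁ = I₀ cos²(55° − 0°) = I₀ cos²(55°) = 0.329 I₀.
I₂ = I₁ cos²(108° − 55°) = 0.329 I₀ · cos²(53°) = 0.1192 I₀.
Target fraction: 0.131 / 10.4 mW/cm² = 0.0126 of I₀.
Need I₃/I₀ = 0.0126, so cos²(θ − 108°) = 0.0126 / 0.1192 = 0.1057.
θ − 108° = arccos(√0.1057) = 71.0°, giving θ ≈ 108 + 71.0 = 179.0°.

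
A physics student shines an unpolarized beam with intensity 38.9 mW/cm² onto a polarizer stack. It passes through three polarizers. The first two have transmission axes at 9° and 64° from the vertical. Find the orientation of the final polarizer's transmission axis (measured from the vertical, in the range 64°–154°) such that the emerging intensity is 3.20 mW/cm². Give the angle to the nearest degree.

θ ≈ 109°

Unpolarized light through the first polarizer → I₁ = ½ I₀, now polarized at 9°.
I₂ = I₁ cos²(64° − 9°) = 0.5 I₀ · cos²(55°) = 0.1645 I₀.
Target fraction: 3.20 / 38.9 mW/cm² = 0.08226 of I₀.
Need I₃/I₀ = 0.08226, so cos²(θ − 64°) = 0.08226 / 0.1645 = 0.5001.
θ − 64° = arccos(√0.5001) = 45.0°, giving θ ≈ 64 + 45.0 = 109.0°.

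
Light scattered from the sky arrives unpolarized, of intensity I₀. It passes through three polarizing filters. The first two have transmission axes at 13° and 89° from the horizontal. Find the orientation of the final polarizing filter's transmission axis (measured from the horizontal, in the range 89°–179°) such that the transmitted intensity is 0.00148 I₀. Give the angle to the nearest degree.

Unpolarized light through the first polarizer → I₁ = ½ I₀, now polarized at 13°.
I₂ = I₁ cos²(89° − 13°) = 0.5 I₀ · cos²(76°) = 0.02926 I₀.
Need I₃/I₀ = 0.00148, so cos²(θ − 89°) = 0.00148 / 0.02926 = 0.05058.
θ − 89° = arccos(√0.05058) = 77.0°, giving θ ≈ 89 + 77.0 = 166.0°.

θ ≈ 166°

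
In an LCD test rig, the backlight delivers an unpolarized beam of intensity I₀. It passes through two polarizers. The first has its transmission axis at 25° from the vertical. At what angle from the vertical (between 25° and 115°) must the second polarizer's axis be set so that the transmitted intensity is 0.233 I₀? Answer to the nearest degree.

Unpolarized light through the first polarizer → I₁ = ½ I₀, now polarized at 25°.
Need I₂/I₀ = 0.233, so cos²(θ − 25°) = 0.233 / 0.5 = 0.466.
θ − 25° = arccos(√0.466) = 46.9°, giving θ ≈ 25 + 46.9 = 71.9°.

θ ≈ 72°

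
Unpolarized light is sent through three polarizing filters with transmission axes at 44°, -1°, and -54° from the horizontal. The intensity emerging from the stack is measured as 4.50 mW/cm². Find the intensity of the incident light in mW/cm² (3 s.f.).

I₀ ≈ 49.7 mW/cm²

Unpolarized light through the first polarizer → I₁ = ½ I₀, now polarized at 44°.
I₂ = I₁ cos²(-1° − 44°) = 0.5 I₀ · cos²(45°) = 0.25 I₀.
I₃ = I₂ cos²(-54° + 1°) = 0.25 I₀ · cos²(53°) = 0.09055 I₀.
So 4.50 mW/cm² = 0.09055 I₀, giving I₀ = 4.50/0.09055 = 49.7 mW/cm².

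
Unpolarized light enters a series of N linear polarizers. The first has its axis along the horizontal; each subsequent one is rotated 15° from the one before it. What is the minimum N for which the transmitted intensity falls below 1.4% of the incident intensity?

First polarizer halves the unpolarized light: factor 1/2.
Each further stage multiplies by cos²(15°) = 0.933.
After N polarizers: T = 0.5·0.933^(N−1). Require T < 0.014 ⇒ N−1 > ln(0.014/0.5)/ln(0.933) = 51.57, so N−1 ≥ 52 and N = 53.
Check: N=53 gives T = 0.01359 < 0.014; N=52 gives T = 0.01456.

N = 53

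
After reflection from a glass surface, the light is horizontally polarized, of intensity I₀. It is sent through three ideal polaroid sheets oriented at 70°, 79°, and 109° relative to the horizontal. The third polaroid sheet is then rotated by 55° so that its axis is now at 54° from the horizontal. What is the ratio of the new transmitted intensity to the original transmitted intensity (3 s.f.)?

Before rotation:
By Malus's law, I₁ = I₀ cos²(70° − 0°) = I₀ cos²(70°) = 0.117 I₀.
I₂ = I₁ cos²(79° − 70°) = 0.117 I₀ · cos²(9°) = 0.1141 I₀.
I₃ = I₂ cos²(109° − 79°) = 0.1141 I₀ · cos²(30°) = 0.08559 I₀.
After rotation:
I₁ = I₀ cos²(70° − 0°) = I₀ cos²(70°) = 0.117 I₀.
I₂ = I₁ cos²(79° − 70°) = 0.117 I₀ · cos²(9°) = 0.1141 I₀.
I₃ = I₂ cos²(54° − 79°) = 0.1141 I₀ · cos²(25°) = 0.09373 I₀.
Ratio = 0.09373 / 0.08559 = 1.095.

I_new/I_old ≈ 1.10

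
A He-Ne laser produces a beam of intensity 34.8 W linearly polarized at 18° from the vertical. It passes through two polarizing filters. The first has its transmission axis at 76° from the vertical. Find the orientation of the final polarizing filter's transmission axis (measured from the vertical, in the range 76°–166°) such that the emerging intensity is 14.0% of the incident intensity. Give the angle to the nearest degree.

θ ≈ 121°

I₁ = I₀ cos²(76° − 18°) = I₀ cos²(58°) = 0.2808 I₀.
Need I₂/I₀ = 0.14, so cos²(θ − 76°) = 0.14 / 0.2808 = 0.4985.
θ − 76° = arccos(√0.4985) = 45.1°, giving θ ≈ 76 + 45.1 = 121.1°.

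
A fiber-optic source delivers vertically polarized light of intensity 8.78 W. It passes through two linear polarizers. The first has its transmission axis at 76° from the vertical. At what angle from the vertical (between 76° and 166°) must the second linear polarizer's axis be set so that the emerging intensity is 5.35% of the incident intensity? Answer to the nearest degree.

θ ≈ 93°

I₁ = I₀ cos²(76° − 0°) = I₀ cos²(76°) = 0.05853 I₀.
Need I₂/I₀ = 0.0535, so cos²(θ − 76°) = 0.0535 / 0.05853 = 0.9141.
θ − 76° = arccos(√0.9141) = 17.0°, giving θ ≈ 76 + 17.0 = 93.0°.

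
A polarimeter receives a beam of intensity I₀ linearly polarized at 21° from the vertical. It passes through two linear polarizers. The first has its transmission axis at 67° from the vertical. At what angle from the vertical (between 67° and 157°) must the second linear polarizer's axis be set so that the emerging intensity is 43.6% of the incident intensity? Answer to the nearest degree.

I₁ = I₀ cos²(67° − 21°) = I₀ cos²(46°) = 0.4826 I₀.
Need I₂/I₀ = 0.436, so cos²(θ − 67°) = 0.436 / 0.4826 = 0.9035.
θ − 67° = arccos(√0.9035) = 18.1°, giving θ ≈ 67 + 18.1 = 85.1°.

θ ≈ 85°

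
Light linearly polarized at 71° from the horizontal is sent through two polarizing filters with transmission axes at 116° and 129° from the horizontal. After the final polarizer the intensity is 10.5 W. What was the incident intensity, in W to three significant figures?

I₁ = I₀ cos²(116° − 71°) = I₀ cos²(45°) = 0.5 I₀.
I₂ = I₁ cos²(129° − 116°) = 0.5 I₀ · cos²(13°) = 0.4747 I₀.
So 10.5 W = 0.4747 I₀, giving I₀ = 10.5/0.4747 = 22.12 W.

I₀ ≈ 22.1 W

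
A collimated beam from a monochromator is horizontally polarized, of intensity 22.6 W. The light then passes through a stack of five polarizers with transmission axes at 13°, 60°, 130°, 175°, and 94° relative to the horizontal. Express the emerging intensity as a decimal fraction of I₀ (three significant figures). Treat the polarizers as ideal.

By Malus's law, I₁ = 22.6 W · cos²(13°) = 21.46 W.
I₂ = I₁ · cos²(47°) = 21.46 · 0.4651 = 9.98 W.
I₃ = I₂ · cos²(70°) = 9.98 · 0.117 = 1.167 W.
I₄ = I₃ · cos²(45°) = 1.167 · 0.5 = 0.5837 W.
I₅ = I₄ · cos²(81°) = 0.5837 · 0.02447 = 0.01428 W.
Transmitted fraction = 0.0006321.

I/I₀ ≈ 0.000632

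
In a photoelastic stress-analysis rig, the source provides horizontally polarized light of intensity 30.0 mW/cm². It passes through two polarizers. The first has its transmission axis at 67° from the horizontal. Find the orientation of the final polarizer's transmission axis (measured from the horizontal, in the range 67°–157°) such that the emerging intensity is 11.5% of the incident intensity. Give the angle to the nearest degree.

θ ≈ 97°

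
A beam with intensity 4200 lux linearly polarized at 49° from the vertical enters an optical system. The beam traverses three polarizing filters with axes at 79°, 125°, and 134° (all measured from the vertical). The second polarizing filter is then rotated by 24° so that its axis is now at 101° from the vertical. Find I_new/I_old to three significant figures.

I_new/I_old ≈ 1.28

Before rotation:
I₁ = I₀ cos²(79° − 49°) = I₀ cos²(30°) = 0.75 I₀.
I₂ = I₁ cos²(125° − 79°) = 0.75 I₀ · cos²(46°) = 0.3619 I₀.
I₃ = I₂ cos²(134° − 125°) = 0.3619 I₀ · cos²(9°) = 0.3531 I₀.
After rotation:
I₁ = I₀ cos²(79° − 49°) = I₀ cos²(30°) = 0.75 I₀.
I₂ = I₁ cos²(101° − 79°) = 0.75 I₀ · cos²(22°) = 0.6448 I₀.
I₃ = I₂ cos²(134° − 101°) = 0.6448 I₀ · cos²(33°) = 0.4535 I₀.
Ratio = 0.4535 / 0.3531 = 1.284.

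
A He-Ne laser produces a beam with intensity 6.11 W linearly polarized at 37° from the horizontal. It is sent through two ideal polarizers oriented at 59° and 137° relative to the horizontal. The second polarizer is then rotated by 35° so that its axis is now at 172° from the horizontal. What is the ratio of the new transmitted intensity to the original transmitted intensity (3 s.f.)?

I_new/I_old ≈ 3.53

Before rotation:
I₁ = I₀ cos²(59° − 37°) = I₀ cos²(22°) = 0.8597 I₀.
I₂ = I₁ cos²(137° − 59°) = 0.8597 I₀ · cos²(78°) = 0.03716 I₀.
After rotation:
I₁ = I₀ cos²(59° − 37°) = I₀ cos²(22°) = 0.8597 I₀.
Angle between axes 1 and 2: 67°. I₂ = 0.8597 I₀ · cos²(67°) = 0.1312 I₀.
Ratio = 0.1312 / 0.03716 = 3.532.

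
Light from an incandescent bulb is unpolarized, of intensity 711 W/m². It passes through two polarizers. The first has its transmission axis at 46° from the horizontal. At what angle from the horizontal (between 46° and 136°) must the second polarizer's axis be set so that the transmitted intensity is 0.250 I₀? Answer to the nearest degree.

Unpolarized light through the first polarizer → I₁ = ½ I₀, now polarized at 46°.
Need I₂/I₀ = 0.25, so cos²(θ − 46°) = 0.25 / 0.5 = 0.5.
θ − 46° = arccos(√0.5) = 45.0°, giving θ ≈ 46 + 45.0 = 91.0°.

θ ≈ 91°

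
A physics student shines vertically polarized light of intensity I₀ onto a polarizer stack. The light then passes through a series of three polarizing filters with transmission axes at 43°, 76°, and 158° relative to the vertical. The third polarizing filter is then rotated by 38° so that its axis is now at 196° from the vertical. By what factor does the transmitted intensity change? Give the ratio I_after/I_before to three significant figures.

I_new/I_old ≈ 12.9

Before rotation:
I₁ = I₀ cos²(43° − 0°) = I₀ cos²(43°) = 0.5349 I₀.
I₂ = I₁ cos²(76° − 43°) = 0.5349 I₀ · cos²(33°) = 0.3762 I₀.
I₃ = I₂ cos²(158° − 76°) = 0.3762 I₀ · cos²(82°) = 0.007287 I₀.
After rotation:
I₁ = I₀ cos²(43° − 0°) = I₀ cos²(43°) = 0.5349 I₀.
I₂ = I₁ cos²(76° − 43°) = 0.5349 I₀ · cos²(33°) = 0.3762 I₀.
Angle between axes 2 and 3: 60°. I₃ = 0.3762 I₀ · cos²(60°) = 0.09405 I₀.
Ratio = 0.09405 / 0.007287 = 12.91.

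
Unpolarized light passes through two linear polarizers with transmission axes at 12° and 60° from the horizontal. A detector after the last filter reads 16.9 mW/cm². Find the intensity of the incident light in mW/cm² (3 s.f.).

I₀ ≈ 75.5 mW/cm²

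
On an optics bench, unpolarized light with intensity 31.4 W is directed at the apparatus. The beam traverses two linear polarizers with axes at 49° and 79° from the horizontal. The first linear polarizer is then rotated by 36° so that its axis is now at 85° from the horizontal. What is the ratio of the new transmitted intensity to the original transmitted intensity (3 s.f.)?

I_new/I_old ≈ 1.32

Before rotation:
Unpolarized light through the first polarizer → I₁ = ½ I₀, now polarized at 49°.
I₂ = I₁ cos²(79° − 49°) = 0.5 I₀ · cos²(30°) = 0.375 I₀.
After rotation:
Unpolarized light through the first polarizer → I₁ = ½ I₀, now polarized at 85°.
I₂ = I₁ cos²(79° − 85°) = 0.5 I₀ · cos²(6°) = 0.4945 I₀.
Ratio = 0.4945 / 0.375 = 1.319.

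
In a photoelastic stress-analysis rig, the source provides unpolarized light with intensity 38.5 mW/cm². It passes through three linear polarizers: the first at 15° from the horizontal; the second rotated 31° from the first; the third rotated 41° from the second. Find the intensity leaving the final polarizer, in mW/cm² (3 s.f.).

Unpolarized light through the first polarizer → I₁ = 38.5 mW/cm²/2 = 19.25 mW/cm², polarized at 15°.
I₂ = I₁ · cos²(31°) = 19.25 · 0.7347 = 14.14 mW/cm².
I₃ = I₂ · cos²(41°) = 14.14 · 0.5696 = 8.056 mW/cm².

I ≈ 8.06 mW/cm²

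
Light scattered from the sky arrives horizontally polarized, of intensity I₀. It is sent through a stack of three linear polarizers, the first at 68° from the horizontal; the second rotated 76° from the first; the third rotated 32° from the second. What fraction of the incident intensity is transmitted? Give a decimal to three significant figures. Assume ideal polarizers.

≈ 0.00591 I₀

By Malus's law, I₁ = I₀ cos²(68° − 0°) = I₀ cos²(68°) = 0.1403 I₀.
I₂ = I₁ cos²(76°) = 0.1403 · 0.05853 I₀ = 0.008213 I₀.
I₃ = I₂ cos²(32°) = 0.008213 · 0.7192 I₀ = 0.005907 I₀.
Transmitted fraction = 0.005907.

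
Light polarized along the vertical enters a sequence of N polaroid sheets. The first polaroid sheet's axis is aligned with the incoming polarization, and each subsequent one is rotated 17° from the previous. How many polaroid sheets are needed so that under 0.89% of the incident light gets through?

N = 54

First polarizer is aligned with the polarization: full transmission.
Each further stage multiplies by cos²(17°) = 0.9145.
After N polarizers: T = 0.9145^(N−1). Require T < 0.0089 ⇒ N−1 > ln(0.0089)/ln(0.9145) = 52.84, so N−1 ≥ 53 and N = 54.
Check: N=54 gives T = 0.008774 < 0.0089; N=53 gives T = 0.009594.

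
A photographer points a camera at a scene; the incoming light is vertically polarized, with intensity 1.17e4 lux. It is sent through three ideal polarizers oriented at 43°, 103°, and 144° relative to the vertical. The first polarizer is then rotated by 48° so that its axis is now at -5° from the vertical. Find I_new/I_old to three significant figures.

Before rotation:
I₁ = I₀ cos²(43° − 0°) = I₀ cos²(43°) = 0.5349 I₀.
I₂ = I₁ cos²(103° − 43°) = 0.5349 I₀ · cos²(60°) = 0.1337 I₀.
I₃ = I₂ cos²(144° − 103°) = 0.1337 I₀ · cos²(41°) = 0.07616 I₀.
After rotation:
I₁ = I₀ cos²(-5° − 0°) = I₀ cos²(5°) = 0.9924 I₀.
Angle between axes 1 and 2: 72°. I₂ = 0.9924 I₀ · cos²(72°) = 0.09477 I₀.
I₃ = I₂ cos²(144° − 103°) = 0.09477 I₀ · cos²(41°) = 0.05398 I₀.
Ratio = 0.05398 / 0.07616 = 0.7087.

I_new/I_old ≈ 0.709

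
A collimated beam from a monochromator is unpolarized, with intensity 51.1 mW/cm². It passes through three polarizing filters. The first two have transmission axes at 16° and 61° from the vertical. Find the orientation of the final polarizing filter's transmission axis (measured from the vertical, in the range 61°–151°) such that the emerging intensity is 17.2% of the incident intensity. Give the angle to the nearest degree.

Unpolarized light through the first polarizer → I₁ = ½ I₀, now polarized at 16°.
I₂ = I₁ cos²(61° − 16°) = 0.5 I₀ · cos²(45°) = 0.25 I₀.
Need I₃/I₀ = 0.172, so cos²(θ − 61°) = 0.172 / 0.25 = 0.688.
θ − 61° = arccos(√0.688) = 34.0°, giving θ ≈ 61 + 34.0 = 95.0°.

θ ≈ 95°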